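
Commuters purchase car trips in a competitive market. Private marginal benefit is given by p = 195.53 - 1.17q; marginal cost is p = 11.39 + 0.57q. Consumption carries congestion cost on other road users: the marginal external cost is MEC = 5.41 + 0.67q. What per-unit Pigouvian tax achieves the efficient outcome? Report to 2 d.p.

Social marginal benefit = demand − MEC = 190.12 - 1.84q.
Set SMB = MC: 190.12 - 1.84q = 11.39 + 0.57q → q* = 74.1618.
The Pigouvian tax equals MEC at q*: 5.41 + 0.67×74.1618 = 55.0984.

tax = 55.10 per unit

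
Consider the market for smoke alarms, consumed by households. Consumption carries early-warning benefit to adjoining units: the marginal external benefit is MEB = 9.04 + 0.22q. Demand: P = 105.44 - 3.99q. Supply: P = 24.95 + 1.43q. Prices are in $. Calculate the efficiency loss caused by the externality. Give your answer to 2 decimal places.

Market equilibrium (private): 24.95 + 1.43q = 105.44 - 3.99q → q_m = 14.8506.
Social marginal benefit = demand + MEB = 114.48 - 3.77q.
Set SMB = MC: 114.48 - 3.77q = 24.95 + 1.43q → q* = 17.2173.
The loss is the area between SMB and MC from q* to q_m; with linear curves that's a triangle of height MEB(q_m).
DWL = ½ × 2.3667 × 12.3071 = 14.5636.

DWL = $14.56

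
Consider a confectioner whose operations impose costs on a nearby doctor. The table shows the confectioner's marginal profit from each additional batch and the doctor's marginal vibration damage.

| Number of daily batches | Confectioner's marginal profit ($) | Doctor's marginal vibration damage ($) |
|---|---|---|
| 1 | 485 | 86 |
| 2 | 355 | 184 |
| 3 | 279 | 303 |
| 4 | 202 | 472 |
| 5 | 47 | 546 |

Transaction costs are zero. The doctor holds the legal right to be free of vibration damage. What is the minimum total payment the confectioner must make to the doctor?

$270

Efficient level: marginal profit ≥ marginal vibration damage through level 2, so k* = 2.
With the doctor holding the right, the confectioner must at least compensate total damage at k*: 86 + 184 = 270.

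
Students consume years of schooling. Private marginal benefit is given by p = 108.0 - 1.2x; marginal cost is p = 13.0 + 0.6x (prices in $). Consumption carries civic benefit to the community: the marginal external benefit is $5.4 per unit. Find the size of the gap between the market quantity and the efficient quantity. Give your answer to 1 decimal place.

Market equilibrium (private): 13.0 + 0.6x = 108.0 - 1.2x → x_m = 52.7778.
Social marginal benefit = demand + MEB = 113.4 - 1.2x.
Set SMB = MC: 113.4 - 1.2x = 13.0 + 0.6x → x* = 55.7778.
Gap = |52.7778 − 55.7778| = 3.0000.

3.0 units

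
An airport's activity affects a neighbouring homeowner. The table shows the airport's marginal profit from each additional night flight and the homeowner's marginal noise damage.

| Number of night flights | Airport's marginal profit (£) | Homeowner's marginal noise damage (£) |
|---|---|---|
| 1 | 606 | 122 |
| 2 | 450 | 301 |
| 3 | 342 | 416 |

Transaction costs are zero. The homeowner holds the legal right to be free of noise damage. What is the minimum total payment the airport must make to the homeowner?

Efficient level: marginal profit ≥ marginal noise damage through level 2, so k* = 2.
With the homeowner holding the right, the airport must at least compensate total damage at k*: 122 + 301 = 423.

£423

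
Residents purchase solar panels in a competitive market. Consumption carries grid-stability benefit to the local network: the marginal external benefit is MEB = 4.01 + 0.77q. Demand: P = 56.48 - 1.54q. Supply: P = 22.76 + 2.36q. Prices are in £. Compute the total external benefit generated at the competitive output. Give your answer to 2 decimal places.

£63.45

Market equilibrium (private): 22.76 + 2.36q = 56.48 - 1.54q → q_m = 8.6462.
Total external benefit = ∫₀^{q_m} (4.01 + 0.77q) dq = 4.01×8.6462 + ½×0.77×8.6462² = 63.4526.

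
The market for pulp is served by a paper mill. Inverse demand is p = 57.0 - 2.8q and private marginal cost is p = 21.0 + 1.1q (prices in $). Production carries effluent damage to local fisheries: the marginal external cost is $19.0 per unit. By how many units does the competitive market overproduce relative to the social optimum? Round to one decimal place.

4.9 units

Market equilibrium (private): 21.0 + 1.1q = 57.0 - 2.8q → q_m = 9.2308.
Social marginal cost = private MC + MEC = 40.0 + 1.1q.
Set SMC = demand: 40.0 + 1.1q = 57.0 - 2.8q → q* = 4.3590.
Gap = |9.2308 − 4.3590| = 4.8718.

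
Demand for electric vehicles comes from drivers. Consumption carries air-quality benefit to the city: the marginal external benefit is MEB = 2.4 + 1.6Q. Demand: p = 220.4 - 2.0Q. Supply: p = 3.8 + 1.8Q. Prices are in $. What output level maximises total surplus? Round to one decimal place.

Q* = 99.5

Social marginal benefit = demand + MEB = 222.8 - 0.4Q.
Set SMB = MC: 222.8 - 0.4Q = 3.8 + 1.8Q → Q* = 99.5455.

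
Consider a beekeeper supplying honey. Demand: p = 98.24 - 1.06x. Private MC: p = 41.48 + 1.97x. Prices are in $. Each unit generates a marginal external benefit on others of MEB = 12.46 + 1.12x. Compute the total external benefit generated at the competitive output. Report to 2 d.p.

Market equilibrium (private): 41.48 + 1.97x = 98.24 - 1.06x → x_m = 18.7327.
Total external benefit = ∫₀^{x_m} (12.46 + 1.12x) dx = 12.46×18.7327 + ½×1.12×18.7327² = 429.9213.

$429.92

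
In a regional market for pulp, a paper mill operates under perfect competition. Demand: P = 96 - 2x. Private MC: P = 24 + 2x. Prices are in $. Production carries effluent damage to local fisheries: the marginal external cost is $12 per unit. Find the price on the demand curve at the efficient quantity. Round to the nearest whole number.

P = $66

Social marginal cost = private MC + MEC = 36 + 2x.
Set SMC = demand: 36 + 2x = 96 - 2x → x* = 15.0000.
Consumer price on the demand curve at x*: 96 − 2×15.0000 = 66.0000.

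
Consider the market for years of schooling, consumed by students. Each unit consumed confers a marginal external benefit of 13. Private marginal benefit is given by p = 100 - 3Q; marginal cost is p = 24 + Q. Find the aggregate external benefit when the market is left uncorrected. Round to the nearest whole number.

247

Market equilibrium (private): 24 + Q = 100 - 3Q → Q_m = 19.0000.
Total external benefit = MEB × Q_m = 13 × 19.0000 = 247.0000.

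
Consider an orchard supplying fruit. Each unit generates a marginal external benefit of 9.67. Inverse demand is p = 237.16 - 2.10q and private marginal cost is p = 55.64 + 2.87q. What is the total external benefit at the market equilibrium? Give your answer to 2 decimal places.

Market equilibrium (private): 55.64 + 2.87q = 237.16 - 2.10q → q_m = 36.5231.
Total external benefit = MEB × q_m = 9.67 × 36.5231 = 353.1784.

353.18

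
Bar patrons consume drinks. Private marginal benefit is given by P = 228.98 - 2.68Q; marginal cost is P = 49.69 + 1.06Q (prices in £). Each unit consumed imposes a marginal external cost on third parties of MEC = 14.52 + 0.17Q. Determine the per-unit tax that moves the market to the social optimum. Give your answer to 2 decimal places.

Social marginal benefit = demand − MEC = 214.46 - 2.85Q.
Set SMB = MC: 214.46 - 2.85Q = 49.69 + 1.06Q → Q* = 42.1407.
The Pigouvian tax equals MEC at Q*: 14.52 + 0.17×42.1407 = 21.6839.

tax = £21.68 per unit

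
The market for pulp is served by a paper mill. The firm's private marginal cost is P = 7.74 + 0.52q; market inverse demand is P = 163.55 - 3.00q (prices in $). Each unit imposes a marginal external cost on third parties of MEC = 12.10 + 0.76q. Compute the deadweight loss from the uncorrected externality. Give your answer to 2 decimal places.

Market equilibrium (private): 7.74 + 0.52q = 163.55 - 3.00q → q_m = 44.2642.
Social marginal cost = private MC + MEC = 19.84 + 1.28q.
Set SMC = demand: 19.84 + 1.28q = 163.55 - 3.00q → q* = 33.5771.
The welfare-loss triangle has base |q_m − q*| and height MEC(q_m) (the vertical gap between SMC and demand is zero at q* and MEC at q_m).
DWL = ½ × 10.6871 × 45.7408 = 244.4183.

DWL = $244.42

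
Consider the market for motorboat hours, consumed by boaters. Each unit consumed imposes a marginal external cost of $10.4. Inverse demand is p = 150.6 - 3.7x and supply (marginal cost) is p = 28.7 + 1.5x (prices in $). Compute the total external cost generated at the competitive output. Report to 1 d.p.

$243.8

Market equilibrium (private): 28.7 + 1.5x = 150.6 - 3.7x → x_m = 23.4423.
Total external cost = MEC × x_m = 10.4 × 23.4423 = 243.7999.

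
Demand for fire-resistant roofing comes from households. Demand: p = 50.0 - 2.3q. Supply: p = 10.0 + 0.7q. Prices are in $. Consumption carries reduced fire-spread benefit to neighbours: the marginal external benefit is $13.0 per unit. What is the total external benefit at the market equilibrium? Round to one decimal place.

$173.3

Market equilibrium (private): 10.0 + 0.7q = 50.0 - 2.3q → q_m = 13.3333.
Total external benefit = MEB × q_m = 13.0 × 13.3333 = 173.3329.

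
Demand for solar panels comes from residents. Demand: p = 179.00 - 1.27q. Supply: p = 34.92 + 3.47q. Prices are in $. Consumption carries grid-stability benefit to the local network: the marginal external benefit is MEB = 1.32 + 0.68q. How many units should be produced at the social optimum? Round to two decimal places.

Social marginal benefit = demand + MEB = 180.32 - 0.59q.
Set SMB = MC: 180.32 - 0.59q = 34.92 + 3.47q → q* = 35.8128.

q* = 35.81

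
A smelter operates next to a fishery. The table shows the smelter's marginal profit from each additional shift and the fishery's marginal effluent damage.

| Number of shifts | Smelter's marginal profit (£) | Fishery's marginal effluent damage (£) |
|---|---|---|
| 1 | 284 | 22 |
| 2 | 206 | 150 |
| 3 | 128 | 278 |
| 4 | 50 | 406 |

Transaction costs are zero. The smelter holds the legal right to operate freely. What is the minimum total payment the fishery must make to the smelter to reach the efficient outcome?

£178

Left alone the smelter would choose level 4 (marginal profit stays positive).
Efficient level: k* = 2 (marginal profit ≥ marginal effluent damage through 2).
The fishery must at least cover the smelter's forgone profit from cutting 4→2: 128 + 50 = 178.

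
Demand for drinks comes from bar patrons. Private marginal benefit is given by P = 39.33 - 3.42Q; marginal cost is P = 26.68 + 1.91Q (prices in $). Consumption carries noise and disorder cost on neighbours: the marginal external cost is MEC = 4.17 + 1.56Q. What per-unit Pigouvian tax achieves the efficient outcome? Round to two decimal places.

tax = $6.09 per unit

Social marginal benefit = demand − MEC = 35.16 - 4.98Q.
Set SMB = MC: 35.16 - 4.98Q = 26.68 + 1.91Q → Q* = 1.2308.
The Pigouvian tax equals MEC at Q*: 4.17 + 1.56×1.2308 = 6.0900.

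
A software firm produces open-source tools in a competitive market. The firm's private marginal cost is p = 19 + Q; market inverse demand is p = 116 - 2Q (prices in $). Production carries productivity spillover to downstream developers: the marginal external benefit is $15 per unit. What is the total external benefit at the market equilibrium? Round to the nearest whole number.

$485

Market equilibrium (private): 19 + Q = 116 - 2Q → Q_m = 32.3333.
Total external benefit = MEB × Q_m = 15 × 32.3333 = 484.9995.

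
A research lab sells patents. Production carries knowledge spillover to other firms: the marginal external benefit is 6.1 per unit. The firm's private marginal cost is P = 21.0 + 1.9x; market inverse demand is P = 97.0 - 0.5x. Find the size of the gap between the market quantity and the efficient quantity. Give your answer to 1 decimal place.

Market equilibrium (private): 21.0 + 1.9x = 97.0 - 0.5x → x_m = 31.6667.
Social marginal cost = private MC − MEB = 14.9 + 1.9x.
Set SMC = demand: 14.9 + 1.9x = 97.0 - 0.5x → x* = 34.2083.
Gap = |31.6667 − 34.2083| = 2.5416.

2.5 units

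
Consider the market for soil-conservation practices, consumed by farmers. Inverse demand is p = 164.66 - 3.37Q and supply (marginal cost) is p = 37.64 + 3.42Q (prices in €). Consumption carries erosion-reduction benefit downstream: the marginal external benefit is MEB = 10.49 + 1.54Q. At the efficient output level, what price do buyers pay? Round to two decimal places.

P = €76.39

Social marginal benefit = demand + MEB = 175.15 - 1.83Q.
Set SMB = MC: 175.15 - 1.83Q = 37.64 + 3.42Q → Q* = 26.1924.
Consumer price on the demand curve at Q*: 164.66 − 3.37×26.1924 = 76.3916.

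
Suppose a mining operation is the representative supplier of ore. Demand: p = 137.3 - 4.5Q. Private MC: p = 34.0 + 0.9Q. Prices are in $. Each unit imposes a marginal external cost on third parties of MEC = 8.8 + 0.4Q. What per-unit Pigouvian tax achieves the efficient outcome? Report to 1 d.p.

Social marginal cost = private MC + MEC = 42.8 + 1.3Q.
Set SMC = demand: 42.8 + 1.3Q = 137.3 - 4.5Q → Q* = 16.2931.
The Pigouvian tax equals MEC at Q*: 8.8 + 0.4×16.2931 = 15.3172.

tax = $15.3 per unit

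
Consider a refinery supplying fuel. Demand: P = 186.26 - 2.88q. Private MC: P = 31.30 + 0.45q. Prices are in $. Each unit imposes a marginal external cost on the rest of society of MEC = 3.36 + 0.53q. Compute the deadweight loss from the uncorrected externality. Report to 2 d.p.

DWL = $101.72

Market equilibrium (private): 31.30 + 0.45q = 186.26 - 2.88q → q_m = 46.5345.
Social marginal cost = private MC + MEC = 34.66 + 0.98q.
Set SMC = demand: 34.66 + 0.98q = 186.26 - 2.88q → q* = 39.2746.
The loss is the area between SMC and demand from q* to q_m; with linear curves that's a triangle of height MEC(q_m).
DWL = ½ × 7.2599 × 28.0233 = 101.7232.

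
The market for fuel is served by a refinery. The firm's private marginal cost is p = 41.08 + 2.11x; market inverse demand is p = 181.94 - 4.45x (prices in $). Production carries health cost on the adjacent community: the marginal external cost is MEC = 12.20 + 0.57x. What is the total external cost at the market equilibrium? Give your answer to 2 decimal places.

Market equilibrium (private): 41.08 + 2.11x = 181.94 - 4.45x → x_m = 21.4726.
Total external cost = ∫₀^{x_m} (12.20 + 0.57x) dx = 12.20×21.4726 + ½×0.57×21.4726² = 393.3714.

$393.37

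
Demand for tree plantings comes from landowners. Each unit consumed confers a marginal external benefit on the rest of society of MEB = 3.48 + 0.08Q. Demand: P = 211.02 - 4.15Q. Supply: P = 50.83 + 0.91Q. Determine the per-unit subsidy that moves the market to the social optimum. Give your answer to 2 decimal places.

subsidy = 6.11 per unit

Social marginal benefit = demand + MEB = 214.50 - 4.07Q.
Set SMB = MC: 214.50 - 4.07Q = 50.83 + 0.91Q → Q* = 32.8655.
The Pigouvian subsidy equals MEB at Q*: 3.48 + 0.08×32.8655 = 6.1092.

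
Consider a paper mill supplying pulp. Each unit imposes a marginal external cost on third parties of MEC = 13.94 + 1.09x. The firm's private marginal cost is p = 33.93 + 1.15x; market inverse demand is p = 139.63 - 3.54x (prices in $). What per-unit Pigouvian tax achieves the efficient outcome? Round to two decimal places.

tax = $31.24 per unit

Social marginal cost = private MC + MEC = 47.87 + 2.24x.
Set SMC = demand: 47.87 + 2.24x = 139.63 - 3.54x → x* = 15.8754.
The Pigouvian tax equals MEC at x*: 13.94 + 1.09×15.8754 = 31.2442.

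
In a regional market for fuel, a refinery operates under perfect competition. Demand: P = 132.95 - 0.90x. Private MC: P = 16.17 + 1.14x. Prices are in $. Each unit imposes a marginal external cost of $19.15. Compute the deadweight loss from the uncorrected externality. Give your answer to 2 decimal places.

Market equilibrium (private): 16.17 + 1.14x = 132.95 - 0.90x → x_m = 57.2451.
Social marginal cost = private MC + MEC = 35.32 + 1.14x.
Set SMC = demand: 35.32 + 1.14x = 132.95 - 0.90x → x* = 47.8578.
The loss is the area between SMC and demand from x* to x_m; with linear curves that's a triangle of height MEC(x_m).
DWL = ½ × 9.3873 × 19.1500 = 89.8834.

DWL = $89.88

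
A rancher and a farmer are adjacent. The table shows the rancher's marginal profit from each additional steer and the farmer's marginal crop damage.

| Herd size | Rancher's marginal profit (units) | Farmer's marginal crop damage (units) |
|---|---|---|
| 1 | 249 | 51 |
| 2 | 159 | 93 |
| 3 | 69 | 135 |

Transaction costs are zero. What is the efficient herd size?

Bargaining reaches the level where marginal profit last exceeds marginal crop damage.
That holds through level 2 (159 ≥ 93) but not at 3 (69 < 135).

2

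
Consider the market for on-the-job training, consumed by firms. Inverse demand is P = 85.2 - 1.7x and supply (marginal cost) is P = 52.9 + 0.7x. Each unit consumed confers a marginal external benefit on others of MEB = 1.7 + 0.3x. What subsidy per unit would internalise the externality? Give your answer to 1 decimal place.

Social marginal benefit = demand + MEB = 86.9 - 1.4x.
Set SMB = MC: 86.9 - 1.4x = 52.9 + 0.7x → x* = 16.1905.
The Pigouvian subsidy equals MEB at x*: 1.7 + 0.3×16.1905 = 6.5572.

subsidy = 6.6 per unit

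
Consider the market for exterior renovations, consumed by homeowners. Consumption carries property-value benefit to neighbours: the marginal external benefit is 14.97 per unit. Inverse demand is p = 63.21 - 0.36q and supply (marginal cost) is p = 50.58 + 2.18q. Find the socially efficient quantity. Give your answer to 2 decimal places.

q* = 10.87

Social marginal benefit = demand + MEB = 78.18 - 0.36q.
Set SMB = MC: 78.18 - 0.36q = 50.58 + 2.18q → q* = 10.8661.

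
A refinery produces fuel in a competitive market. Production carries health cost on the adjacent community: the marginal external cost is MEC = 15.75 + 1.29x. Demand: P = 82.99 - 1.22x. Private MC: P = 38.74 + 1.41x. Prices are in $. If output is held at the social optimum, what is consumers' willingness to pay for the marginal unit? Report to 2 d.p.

Social marginal cost = private MC + MEC = 54.49 + 2.70x.
Set SMC = demand: 54.49 + 2.70x = 82.99 - 1.22x → x* = 7.2704.
Consumer price on the demand curve at x*: 82.99 − 1.22×7.2704 = 74.1201.

P = $74.12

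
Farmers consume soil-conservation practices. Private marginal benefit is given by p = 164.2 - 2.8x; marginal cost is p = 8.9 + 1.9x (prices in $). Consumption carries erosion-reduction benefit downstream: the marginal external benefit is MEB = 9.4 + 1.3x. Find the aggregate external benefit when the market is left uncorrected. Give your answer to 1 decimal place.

$1020.3

Market equilibrium (private): 8.9 + 1.9x = 164.2 - 2.8x → x_m = 33.0426.
Total external benefit = ∫₀^{x_m} (9.4 + 1.3x) dx = 9.4×33.0426 + ½×1.3×33.0426² = 1020.2792.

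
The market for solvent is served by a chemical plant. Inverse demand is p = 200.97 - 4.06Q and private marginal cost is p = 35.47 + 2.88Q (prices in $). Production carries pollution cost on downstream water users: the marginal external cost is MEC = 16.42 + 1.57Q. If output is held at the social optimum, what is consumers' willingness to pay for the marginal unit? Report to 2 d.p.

P = $129.85

Social marginal cost = private MC + MEC = 51.89 + 4.45Q.
Set SMC = demand: 51.89 + 4.45Q = 200.97 - 4.06Q → Q* = 17.5182.
Consumer price on the demand curve at Q*: 200.97 − 4.06×17.5182 = 129.8461.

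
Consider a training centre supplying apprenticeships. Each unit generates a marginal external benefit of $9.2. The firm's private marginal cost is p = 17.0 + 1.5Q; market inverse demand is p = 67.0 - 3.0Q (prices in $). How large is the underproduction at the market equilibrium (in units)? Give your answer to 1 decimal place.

2.0 units

Market equilibrium (private): 17.0 + 1.5Q = 67.0 - 3.0Q → Q_m = 11.1111.
Social marginal cost = private MC − MEB = 7.8 + 1.5Q.
Set SMC = demand: 7.8 + 1.5Q = 67.0 - 3.0Q → Q* = 13.1556.
Gap = |11.1111 − 13.1556| = 2.0445.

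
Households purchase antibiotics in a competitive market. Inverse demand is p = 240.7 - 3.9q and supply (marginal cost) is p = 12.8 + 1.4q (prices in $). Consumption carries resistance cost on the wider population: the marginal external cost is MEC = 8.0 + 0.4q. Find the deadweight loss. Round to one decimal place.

DWL = $55.7

Market equilibrium (private): 12.8 + 1.4q = 240.7 - 3.9q → q_m = 43.0000.
Social marginal benefit = demand − MEC = 232.7 - 4.3q.
Set SMB = MC: 232.7 - 4.3q = 12.8 + 1.4q → q* = 38.5789.
Height of the DWL triangle at q_m is MC(q_m) − SMB(q_m) = MEC(q_m) = 25.2000.
DWL = ½ × 4.4211 × 25.2000 = 55.7059.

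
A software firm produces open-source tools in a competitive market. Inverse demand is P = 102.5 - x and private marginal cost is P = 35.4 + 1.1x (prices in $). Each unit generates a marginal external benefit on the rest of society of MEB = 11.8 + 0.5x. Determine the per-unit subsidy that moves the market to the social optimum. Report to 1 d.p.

subsidy = $36.5 per unit

Social marginal cost = private MC − MEB = 23.6 + 0.6x.
Set SMC = demand: 23.6 + 0.6x = 102.5 - x → x* = 49.3125.
The Pigouvian subsidy equals MEB at x*: 11.8 + 0.5×49.3125 = 36.4563.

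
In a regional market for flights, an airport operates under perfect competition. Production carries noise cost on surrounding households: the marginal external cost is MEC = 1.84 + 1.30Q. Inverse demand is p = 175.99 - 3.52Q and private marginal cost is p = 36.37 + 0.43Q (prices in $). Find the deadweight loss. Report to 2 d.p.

Market equilibrium (private): 36.37 + 0.43Q = 175.99 - 3.52Q → Q_m = 35.3468.
Social marginal cost = private MC + MEC = 38.21 + 1.73Q.
Set SMC = demand: 38.21 + 1.73Q = 175.99 - 3.52Q → Q* = 26.2438.
Height of the DWL triangle at Q_m is SMC(Q_m) − demand(Q_m) = MEC(Q_m) = 47.7909.
DWL = ½ × 9.1030 × 47.7909 = 217.5203.

DWL = $217.52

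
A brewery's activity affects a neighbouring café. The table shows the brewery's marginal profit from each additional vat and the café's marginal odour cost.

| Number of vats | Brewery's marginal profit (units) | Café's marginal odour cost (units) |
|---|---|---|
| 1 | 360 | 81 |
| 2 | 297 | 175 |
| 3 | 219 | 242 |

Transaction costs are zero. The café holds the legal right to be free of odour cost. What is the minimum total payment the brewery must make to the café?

256

Efficient level: marginal profit ≥ marginal odour cost through level 2, so k* = 2.
With the café holding the right, the brewery must at least compensate total damage at k*: 81 + 175 = 256.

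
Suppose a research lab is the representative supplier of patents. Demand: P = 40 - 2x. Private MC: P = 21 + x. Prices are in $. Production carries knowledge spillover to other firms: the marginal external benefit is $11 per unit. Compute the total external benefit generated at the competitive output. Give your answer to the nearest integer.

Market equilibrium (private): 21 + x = 40 - 2x → x_m = 6.3333.
Total external benefit = MEB × x_m = 11 × 6.3333 = 69.6663.

$70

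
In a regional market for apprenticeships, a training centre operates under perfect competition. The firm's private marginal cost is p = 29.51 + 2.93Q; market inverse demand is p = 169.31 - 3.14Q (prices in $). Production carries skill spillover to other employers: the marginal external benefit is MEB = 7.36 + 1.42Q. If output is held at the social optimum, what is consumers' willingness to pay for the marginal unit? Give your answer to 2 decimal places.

P = $69.94

Social marginal cost = private MC − MEB = 22.15 + 1.51Q.
Set SMC = demand: 22.15 + 1.51Q = 169.31 - 3.14Q → Q* = 31.6473.
Consumer price on the demand curve at Q*: 169.31 − 3.14×31.6473 = 69.9375.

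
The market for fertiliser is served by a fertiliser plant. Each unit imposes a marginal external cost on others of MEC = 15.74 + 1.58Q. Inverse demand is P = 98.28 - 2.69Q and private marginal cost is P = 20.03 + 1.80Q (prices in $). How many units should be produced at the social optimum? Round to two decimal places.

Q* = 10.30

Social marginal cost = private MC + MEC = 35.77 + 3.38Q.
Set SMC = demand: 35.77 + 3.38Q = 98.28 - 2.69Q → Q* = 10.2982.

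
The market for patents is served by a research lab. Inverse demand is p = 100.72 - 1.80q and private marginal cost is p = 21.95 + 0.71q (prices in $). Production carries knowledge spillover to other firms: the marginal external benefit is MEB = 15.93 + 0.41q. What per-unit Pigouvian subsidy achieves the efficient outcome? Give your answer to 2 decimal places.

Social marginal cost = private MC − MEB = 6.02 + 0.30q.
Set SMC = demand: 6.02 + 0.30q = 100.72 - 1.80q → q* = 45.0952.
The Pigouvian subsidy equals MEB at q*: 15.93 + 0.41×45.0952 = 34.4190.

subsidy = $34.42 per unit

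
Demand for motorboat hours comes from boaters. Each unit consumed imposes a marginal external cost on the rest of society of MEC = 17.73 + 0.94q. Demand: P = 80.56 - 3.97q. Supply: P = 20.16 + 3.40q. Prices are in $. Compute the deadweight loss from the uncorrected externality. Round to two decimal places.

DWL = $38.92

Market equilibrium (private): 20.16 + 3.40q = 80.56 - 3.97q → q_m = 8.1954.
Social marginal benefit = demand − MEC = 62.83 - 4.91q.
Set SMB = MC: 62.83 - 4.91q = 20.16 + 3.40q → q* = 5.1348.
Height of the DWL triangle at q_m is MC(q_m) − SMB(q_m) = MEC(q_m) = 25.4337.
DWL = ½ × 3.0606 × 25.4337 = 38.9212.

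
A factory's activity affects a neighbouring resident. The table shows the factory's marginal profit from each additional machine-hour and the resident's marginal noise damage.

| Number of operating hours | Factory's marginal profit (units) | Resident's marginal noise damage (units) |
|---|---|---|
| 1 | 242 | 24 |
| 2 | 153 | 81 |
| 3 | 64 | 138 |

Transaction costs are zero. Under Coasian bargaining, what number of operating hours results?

Bargaining reaches the level where marginal profit last exceeds marginal noise damage.
That holds through level 2 (153 ≥ 81) but not at 3 (64 < 138).

2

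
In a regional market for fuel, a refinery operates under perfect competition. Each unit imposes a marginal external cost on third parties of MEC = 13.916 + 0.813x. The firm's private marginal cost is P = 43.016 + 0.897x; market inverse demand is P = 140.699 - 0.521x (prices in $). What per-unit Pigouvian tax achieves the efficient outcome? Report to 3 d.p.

tax = $44.442 per unit

Social marginal cost = private MC + MEC = 56.932 + 1.710x.
Set SMC = demand: 56.932 + 1.710x = 140.699 - 0.521x → x* = 37.5468.
The Pigouvian tax equals MEC at x*: 13.916 + 0.813×37.5468 = 44.4415.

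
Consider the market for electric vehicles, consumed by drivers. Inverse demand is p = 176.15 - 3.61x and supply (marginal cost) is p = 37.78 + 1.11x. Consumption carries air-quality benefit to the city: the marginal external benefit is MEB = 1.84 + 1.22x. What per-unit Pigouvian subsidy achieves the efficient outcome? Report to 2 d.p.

subsidy = 50.71 per unit

Social marginal benefit = demand + MEB = 177.99 - 2.39x.
Set SMB = MC: 177.99 - 2.39x = 37.78 + 1.11x → x* = 40.0600.
The Pigouvian subsidy equals MEB at x*: 1.84 + 1.22×40.0600 = 50.7132.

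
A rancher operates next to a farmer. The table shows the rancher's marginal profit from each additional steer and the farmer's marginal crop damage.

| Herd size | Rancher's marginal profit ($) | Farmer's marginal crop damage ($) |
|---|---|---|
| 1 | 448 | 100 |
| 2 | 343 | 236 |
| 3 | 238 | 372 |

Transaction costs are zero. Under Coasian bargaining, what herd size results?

Bargaining reaches the level where marginal profit last exceeds marginal crop damage.
That holds through level 2 (343 ≥ 236) but not at 3 (238 < 372).

2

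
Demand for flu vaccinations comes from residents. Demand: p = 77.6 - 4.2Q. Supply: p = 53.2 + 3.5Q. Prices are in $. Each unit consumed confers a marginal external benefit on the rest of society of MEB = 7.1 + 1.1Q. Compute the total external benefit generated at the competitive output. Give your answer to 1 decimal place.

Market equilibrium (private): 53.2 + 3.5Q = 77.6 - 4.2Q → Q_m = 3.1688.
Total external benefit = ∫₀^{Q_m} (7.1 + 1.1Q) dQ = 7.1×3.1688 + ½×1.1×3.1688² = 28.0212.

$28.0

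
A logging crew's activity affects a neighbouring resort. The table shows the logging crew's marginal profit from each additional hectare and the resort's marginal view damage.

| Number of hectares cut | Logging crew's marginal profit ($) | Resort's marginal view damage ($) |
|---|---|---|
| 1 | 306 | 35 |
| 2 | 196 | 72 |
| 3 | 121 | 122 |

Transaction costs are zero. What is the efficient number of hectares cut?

2

Bargaining reaches the level where marginal profit last exceeds marginal view damage.
That holds through level 2 (196 ≥ 72) but not at 3 (121 < 122).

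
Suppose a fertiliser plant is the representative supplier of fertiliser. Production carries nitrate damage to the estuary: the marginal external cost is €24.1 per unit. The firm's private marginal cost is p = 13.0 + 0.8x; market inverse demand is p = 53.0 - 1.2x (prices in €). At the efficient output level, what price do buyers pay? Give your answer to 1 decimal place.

Social marginal cost = private MC + MEC = 37.1 + 0.8x.
Set SMC = demand: 37.1 + 0.8x = 53.0 - 1.2x → x* = 7.9500.
Consumer price on the demand curve at x*: 53.0 − 1.2×7.9500 = 43.4600.

P = €43.5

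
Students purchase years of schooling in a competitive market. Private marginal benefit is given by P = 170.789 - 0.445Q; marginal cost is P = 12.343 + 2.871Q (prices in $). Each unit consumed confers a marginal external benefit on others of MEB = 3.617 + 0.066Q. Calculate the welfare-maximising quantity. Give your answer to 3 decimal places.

Q* = 49.866

Social marginal benefit = demand + MEB = 174.406 - 0.379Q.
Set SMB = MC: 174.406 - 0.379Q = 12.343 + 2.871Q → Q* = 49.8655.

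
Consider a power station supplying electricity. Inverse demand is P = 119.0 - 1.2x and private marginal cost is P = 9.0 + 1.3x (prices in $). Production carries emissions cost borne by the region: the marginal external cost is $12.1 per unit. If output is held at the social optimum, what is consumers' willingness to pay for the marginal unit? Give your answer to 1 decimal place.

Social marginal cost = private MC + MEC = 21.1 + 1.3x.
Set SMC = demand: 21.1 + 1.3x = 119.0 - 1.2x → x* = 39.1600.
Consumer price on the demand curve at x*: 119.0 − 1.2×39.1600 = 72.0080.

P = $72.0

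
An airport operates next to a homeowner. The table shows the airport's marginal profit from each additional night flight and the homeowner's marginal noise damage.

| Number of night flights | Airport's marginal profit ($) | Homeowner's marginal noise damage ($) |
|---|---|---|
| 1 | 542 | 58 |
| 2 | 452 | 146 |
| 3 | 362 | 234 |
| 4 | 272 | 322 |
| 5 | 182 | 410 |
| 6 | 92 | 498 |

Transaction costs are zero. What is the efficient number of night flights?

3

Bargaining reaches the level where marginal profit last exceeds marginal noise damage.
That holds through level 3 (362 ≥ 234) but not at 4 (272 < 322).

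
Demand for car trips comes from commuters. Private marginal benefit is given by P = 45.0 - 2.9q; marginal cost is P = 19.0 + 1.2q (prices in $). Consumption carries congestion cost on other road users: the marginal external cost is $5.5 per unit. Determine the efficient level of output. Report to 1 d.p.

Social marginal benefit = demand − MEC = 39.5 - 2.9q.
Set SMB = MC: 39.5 - 2.9q = 19.0 + 1.2q → q* = 5.0000.

q* = 5.0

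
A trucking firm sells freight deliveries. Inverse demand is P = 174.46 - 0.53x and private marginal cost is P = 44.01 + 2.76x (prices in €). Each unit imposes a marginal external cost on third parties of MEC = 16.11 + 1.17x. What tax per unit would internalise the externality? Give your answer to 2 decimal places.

Social marginal cost = private MC + MEC = 60.12 + 3.93x.
Set SMC = demand: 60.12 + 3.93x = 174.46 - 0.53x → x* = 25.6368.
The Pigouvian tax equals MEC at x*: 16.11 + 1.17×25.6368 = 46.1051.

tax = €46.11 per unit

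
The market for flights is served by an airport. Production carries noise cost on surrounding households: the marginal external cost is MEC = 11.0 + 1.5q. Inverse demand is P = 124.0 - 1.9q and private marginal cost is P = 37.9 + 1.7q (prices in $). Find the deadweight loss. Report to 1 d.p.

DWL = $215.4

Market equilibrium (private): 37.9 + 1.7q = 124.0 - 1.9q → q_m = 23.9167.
Social marginal cost = private MC + MEC = 48.9 + 3.2q.
Set SMC = demand: 48.9 + 3.2q = 124.0 - 1.9q → q* = 14.7255.
Between q* and q_m the wedge SMC − demand runs linearly from 0 to MEC(q_m), so the loss is a triangle.
DWL = ½ × 9.1912 × 46.8750 = 215.4188.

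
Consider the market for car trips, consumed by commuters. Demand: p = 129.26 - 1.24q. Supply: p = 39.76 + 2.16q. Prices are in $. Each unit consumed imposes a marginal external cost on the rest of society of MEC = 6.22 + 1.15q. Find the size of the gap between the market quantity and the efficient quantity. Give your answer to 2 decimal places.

Market equilibrium (private): 39.76 + 2.16q = 129.26 - 1.24q → q_m = 26.3235.
Social marginal benefit = demand − MEC = 123.04 - 2.39q.
Set SMB = MC: 123.04 - 2.39q = 39.76 + 2.16q → q* = 18.3033.
Gap = |26.3235 − 18.3033| = 8.0202.

8.02 units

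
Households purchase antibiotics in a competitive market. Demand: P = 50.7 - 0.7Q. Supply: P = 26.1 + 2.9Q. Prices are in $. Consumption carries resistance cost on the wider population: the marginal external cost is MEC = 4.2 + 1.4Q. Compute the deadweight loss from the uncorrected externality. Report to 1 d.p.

DWL = $19.0

Market equilibrium (private): 26.1 + 2.9Q = 50.7 - 0.7Q → Q_m = 6.8333.
Social marginal benefit = demand − MEC = 46.5 - 2.1Q.
Set SMB = MC: 46.5 - 2.1Q = 26.1 + 2.9Q → Q* = 4.0800.
The welfare-loss triangle has base |Q_m − Q*| and height MEC(Q_m) (the vertical gap between SMB and MC is zero at Q* and MEC at Q_m).
DWL = ½ × 2.7533 × 13.7667 = 18.9519.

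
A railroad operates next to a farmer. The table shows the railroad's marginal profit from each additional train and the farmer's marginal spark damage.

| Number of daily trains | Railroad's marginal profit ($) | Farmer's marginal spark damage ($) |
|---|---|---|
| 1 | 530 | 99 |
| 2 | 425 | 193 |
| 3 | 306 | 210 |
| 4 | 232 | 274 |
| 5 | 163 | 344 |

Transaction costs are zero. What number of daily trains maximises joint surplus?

3

Bargaining reaches the level where marginal profit last exceeds marginal spark damage.
That holds through level 3 (306 ≥ 210) but not at 4 (232 < 274).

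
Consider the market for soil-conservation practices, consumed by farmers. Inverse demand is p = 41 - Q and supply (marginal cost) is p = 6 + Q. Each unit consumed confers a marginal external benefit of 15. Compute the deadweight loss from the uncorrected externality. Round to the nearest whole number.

Market equilibrium (private): 6 + Q = 41 - Q → Q_m = 17.5000.
Social marginal benefit = demand + MEB = 56 - Q.
Set SMB = MC: 56 - Q = 6 + Q → Q* = 25.0000.
Between Q* and Q_m the wedge SMB − MC runs linearly from 0 to MEB(Q_m), so the loss is a triangle.
DWL = ½ × 7.5000 × 15.0000 = 56.2500.

DWL = 56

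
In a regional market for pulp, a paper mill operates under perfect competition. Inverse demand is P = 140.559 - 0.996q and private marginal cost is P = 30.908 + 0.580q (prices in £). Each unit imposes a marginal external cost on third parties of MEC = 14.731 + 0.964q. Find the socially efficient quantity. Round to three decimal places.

q* = 37.370

Social marginal cost = private MC + MEC = 45.639 + 1.544q.
Set SMC = demand: 45.639 + 1.544q = 140.559 - 0.996q → q* = 37.3701.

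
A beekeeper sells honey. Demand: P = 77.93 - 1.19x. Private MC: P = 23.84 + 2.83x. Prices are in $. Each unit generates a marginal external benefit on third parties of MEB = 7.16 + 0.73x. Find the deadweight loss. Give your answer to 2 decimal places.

Market equilibrium (private): 23.84 + 2.83x = 77.93 - 1.19x → x_m = 13.4552.
Social marginal cost = private MC − MEB = 16.68 + 2.10x.
Set SMC = demand: 16.68 + 2.10x = 77.93 - 1.19x → x* = 18.6170.
The loss is the area between SMC and demand from x* to x_m; with linear curves that's a triangle of height MEB(x_m).
DWL = ½ × 5.1618 × 16.9823 = 43.8296.

DWL = $43.83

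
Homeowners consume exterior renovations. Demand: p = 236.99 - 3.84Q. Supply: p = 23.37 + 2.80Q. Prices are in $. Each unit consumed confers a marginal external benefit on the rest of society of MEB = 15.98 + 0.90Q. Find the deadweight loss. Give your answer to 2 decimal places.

DWL = $175.88

Market equilibrium (private): 23.37 + 2.80Q = 236.99 - 3.84Q → Q_m = 32.1717.
Social marginal benefit = demand + MEB = 252.97 - 2.94Q.
Set SMB = MC: 252.97 - 2.94Q = 23.37 + 2.80Q → Q* = 40.0000.
The welfare-loss triangle has base |Q_m − Q*| and height MEB(Q_m) (the vertical gap between SMB and MC is zero at Q* and MEB at Q_m).
DWL = ½ × 7.8283 × 44.9345 = 175.8804.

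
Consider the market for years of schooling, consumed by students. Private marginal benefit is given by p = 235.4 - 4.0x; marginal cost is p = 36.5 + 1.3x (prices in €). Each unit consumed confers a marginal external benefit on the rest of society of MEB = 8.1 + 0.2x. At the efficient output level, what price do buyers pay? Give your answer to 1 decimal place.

Social marginal benefit = demand + MEB = 243.5 - 3.8x.
Set SMB = MC: 243.5 - 3.8x = 36.5 + 1.3x → x* = 40.5882.
Consumer price on the demand curve at x*: 235.4 − 4.0×40.5882 = 73.0472.

P = €73.0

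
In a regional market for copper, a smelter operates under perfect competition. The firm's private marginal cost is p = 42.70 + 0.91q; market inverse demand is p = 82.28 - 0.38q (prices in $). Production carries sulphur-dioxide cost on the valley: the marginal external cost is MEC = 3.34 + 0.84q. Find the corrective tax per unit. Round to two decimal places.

tax = $17.63 per unit

Social marginal cost = private MC + MEC = 46.04 + 1.75q.
Set SMC = demand: 46.04 + 1.75q = 82.28 - 0.38q → q* = 17.0141.
The Pigouvian tax equals MEC at q*: 3.34 + 0.84×17.0141 = 17.6318.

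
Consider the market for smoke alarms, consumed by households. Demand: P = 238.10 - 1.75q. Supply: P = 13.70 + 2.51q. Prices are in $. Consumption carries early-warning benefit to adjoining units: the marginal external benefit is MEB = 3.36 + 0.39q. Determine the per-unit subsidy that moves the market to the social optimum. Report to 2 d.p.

Social marginal benefit = demand + MEB = 241.46 - 1.36q.
Set SMB = MC: 241.46 - 1.36q = 13.70 + 2.51q → q* = 58.8527.
The Pigouvian subsidy equals MEB at q*: 3.36 + 0.39×58.8527 = 26.3126.

subsidy = $26.31 per unit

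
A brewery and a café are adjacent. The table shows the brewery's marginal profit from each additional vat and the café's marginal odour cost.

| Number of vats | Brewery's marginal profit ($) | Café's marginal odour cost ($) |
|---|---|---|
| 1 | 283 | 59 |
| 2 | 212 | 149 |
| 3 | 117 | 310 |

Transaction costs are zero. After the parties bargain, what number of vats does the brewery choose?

2

Bargaining reaches the level where marginal profit last exceeds marginal odour cost.
That holds through level 2 (212 ≥ 149) but not at 3 (117 < 310).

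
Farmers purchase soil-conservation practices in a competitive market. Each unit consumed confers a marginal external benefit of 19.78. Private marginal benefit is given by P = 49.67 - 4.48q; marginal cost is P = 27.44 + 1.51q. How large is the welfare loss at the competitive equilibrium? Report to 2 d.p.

DWL = 32.66

Market equilibrium (private): 27.44 + 1.51q = 49.67 - 4.48q → q_m = 3.7112.
Social marginal benefit = demand + MEB = 69.45 - 4.48q.
Set SMB = MC: 69.45 - 4.48q = 27.44 + 1.51q → q* = 7.0134.
Height of the DWL triangle at q_m is SMB(q_m) − MC(q_m) = MEB(q_m) = 19.7800.
DWL = ½ × 3.3022 × 19.7800 = 32.6588.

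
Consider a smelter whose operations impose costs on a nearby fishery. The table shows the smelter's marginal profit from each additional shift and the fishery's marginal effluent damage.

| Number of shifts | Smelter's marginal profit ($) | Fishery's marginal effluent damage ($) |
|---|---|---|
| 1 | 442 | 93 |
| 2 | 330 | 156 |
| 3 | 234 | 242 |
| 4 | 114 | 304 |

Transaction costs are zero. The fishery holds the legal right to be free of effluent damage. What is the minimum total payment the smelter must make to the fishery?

Efficient level: marginal profit ≥ marginal effluent damage through level 2, so k* = 2.
With the fishery holding the right, the smelter must at least compensate total damage at k*: 93 + 156 = 249.

$249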